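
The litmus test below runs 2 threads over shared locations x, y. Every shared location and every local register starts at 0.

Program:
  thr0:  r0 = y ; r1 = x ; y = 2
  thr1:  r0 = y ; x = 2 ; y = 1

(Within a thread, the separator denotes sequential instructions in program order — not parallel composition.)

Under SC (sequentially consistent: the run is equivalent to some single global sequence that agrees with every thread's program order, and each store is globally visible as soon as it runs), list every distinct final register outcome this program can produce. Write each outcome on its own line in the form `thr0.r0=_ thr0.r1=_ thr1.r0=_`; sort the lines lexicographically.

thr0.r0=0 thr0.r1=0 thr1.r0=0
thr0.r0=0 thr0.r1=0 thr1.r0=2
thr0.r0=0 thr0.r1=2 thr1.r0=0
thr0.r0=1 thr0.r1=2 thr1.r0=0

outcome vector order: (thr0.r0,thr0.r1,thr1.r0)
|SC outcomes| = 4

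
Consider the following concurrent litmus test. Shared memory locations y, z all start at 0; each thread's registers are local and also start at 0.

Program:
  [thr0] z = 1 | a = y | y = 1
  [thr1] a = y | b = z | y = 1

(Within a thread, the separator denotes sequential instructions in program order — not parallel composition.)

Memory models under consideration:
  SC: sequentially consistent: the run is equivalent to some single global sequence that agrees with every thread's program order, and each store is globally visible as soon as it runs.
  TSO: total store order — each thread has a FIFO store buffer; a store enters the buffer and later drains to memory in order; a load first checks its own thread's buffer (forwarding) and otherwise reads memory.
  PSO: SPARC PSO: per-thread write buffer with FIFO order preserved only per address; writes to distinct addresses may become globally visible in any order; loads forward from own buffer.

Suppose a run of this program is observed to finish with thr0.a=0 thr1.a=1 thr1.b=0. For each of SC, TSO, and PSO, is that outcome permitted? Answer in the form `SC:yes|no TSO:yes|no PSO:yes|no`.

outcome vector order: (thr0.a,thr1.a,thr1.b)
[SC] allowed = {000 001 011 100 101}
[TSO] allowed = {000 001 011 100 101}
[PSO] allowed = {000 001 010 011 100 101}
target 010 ∈ {PSO}

SC:no TSO:no PSO:yes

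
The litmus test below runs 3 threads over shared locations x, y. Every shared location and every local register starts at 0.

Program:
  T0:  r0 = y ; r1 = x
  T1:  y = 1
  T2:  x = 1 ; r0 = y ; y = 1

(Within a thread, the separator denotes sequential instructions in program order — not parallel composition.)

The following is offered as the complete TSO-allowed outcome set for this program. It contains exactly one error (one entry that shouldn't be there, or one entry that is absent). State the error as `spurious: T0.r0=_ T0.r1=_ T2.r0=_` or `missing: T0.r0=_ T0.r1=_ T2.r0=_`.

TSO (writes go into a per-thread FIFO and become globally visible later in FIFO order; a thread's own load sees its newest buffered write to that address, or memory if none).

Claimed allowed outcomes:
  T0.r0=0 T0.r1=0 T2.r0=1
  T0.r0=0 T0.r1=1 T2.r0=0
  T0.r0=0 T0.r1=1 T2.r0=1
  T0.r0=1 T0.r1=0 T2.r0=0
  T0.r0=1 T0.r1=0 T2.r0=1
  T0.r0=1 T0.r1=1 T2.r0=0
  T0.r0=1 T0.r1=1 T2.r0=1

outcome vector order: (T0.r0,T0.r1,T2.r0)
TSO: 8 outcomes — {<0 0 0> <0 0 1> <0 1 0> <0 1 1> <1 0 0> <1 0 1> <1 1 0> <1 1 1>}
TSO∖claimed = {<0 0 0>}

missing: T0.r0=0 T0.r1=0 T2.r0=0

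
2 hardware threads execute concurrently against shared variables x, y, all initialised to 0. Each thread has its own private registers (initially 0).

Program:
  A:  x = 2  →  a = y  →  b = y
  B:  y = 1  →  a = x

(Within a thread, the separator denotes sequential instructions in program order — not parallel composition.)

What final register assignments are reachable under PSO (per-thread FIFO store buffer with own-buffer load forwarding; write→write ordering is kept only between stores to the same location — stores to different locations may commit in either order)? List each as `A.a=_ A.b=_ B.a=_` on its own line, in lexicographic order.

A.a=0 A.b=0 B.a=0
A.a=0 A.b=0 B.a=2
A.a=0 A.b=1 B.a=0
A.a=0 A.b=1 B.a=2
A.a=1 A.b=1 B.a=0
A.a=1 A.b=1 B.a=2

outcome vector order: (A.a,A.b,B.a)
|PSO outcomes| = 6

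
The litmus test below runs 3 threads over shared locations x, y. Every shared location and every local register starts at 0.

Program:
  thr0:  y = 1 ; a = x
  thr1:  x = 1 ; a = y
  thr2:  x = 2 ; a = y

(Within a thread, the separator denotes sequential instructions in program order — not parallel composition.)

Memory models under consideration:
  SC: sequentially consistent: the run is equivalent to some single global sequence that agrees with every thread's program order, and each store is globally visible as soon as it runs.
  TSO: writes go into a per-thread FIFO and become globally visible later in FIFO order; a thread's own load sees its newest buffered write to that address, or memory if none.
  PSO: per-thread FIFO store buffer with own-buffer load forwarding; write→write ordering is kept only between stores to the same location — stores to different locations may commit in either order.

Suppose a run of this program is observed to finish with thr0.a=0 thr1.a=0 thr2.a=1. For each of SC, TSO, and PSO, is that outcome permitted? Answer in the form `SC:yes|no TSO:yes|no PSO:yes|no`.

outcome vector order: (thr0.a,thr1.a,thr2.a)
under SC → <0 1 1>; <1 0 0>; <1 0 1>; <1 1 0>; <1 1 1>; <2 0 0>; <2 0 1>; <2 1 0>; <2 1 1>
under TSO → <0 0 0>; <0 0 1>; <0 1 0>; <0 1 1>; <1 0 0>; <1 0 1>; <1 1 0>; <1 1 1>; <2 0 0>; <2 0 1>; <2 1 0>; <2 1 1>
under PSO → <0 0 0>; <0 0 1>; <0 1 0>; <0 1 1>; <1 0 0>; <1 0 1>; <1 1 0>; <1 1 1>; <2 0 0>; <2 0 1>; <2 1 0>; <2 1 1>
target <0 0 1> ∈ {TSO,PSO}

SC:no TSO:yes PSO:yes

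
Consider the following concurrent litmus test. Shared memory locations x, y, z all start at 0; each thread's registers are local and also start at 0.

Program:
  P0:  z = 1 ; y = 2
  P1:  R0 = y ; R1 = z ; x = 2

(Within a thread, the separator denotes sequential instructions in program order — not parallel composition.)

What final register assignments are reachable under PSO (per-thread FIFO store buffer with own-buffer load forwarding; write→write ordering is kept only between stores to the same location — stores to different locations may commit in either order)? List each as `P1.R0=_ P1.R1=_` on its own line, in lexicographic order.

P1.R0=0 P1.R1=0
P1.R0=0 P1.R1=1
P1.R0=2 P1.R1=0
P1.R0=2 P1.R1=1

outcome vector order: (P1.R0,P1.R1)
|PSO outcomes| = 4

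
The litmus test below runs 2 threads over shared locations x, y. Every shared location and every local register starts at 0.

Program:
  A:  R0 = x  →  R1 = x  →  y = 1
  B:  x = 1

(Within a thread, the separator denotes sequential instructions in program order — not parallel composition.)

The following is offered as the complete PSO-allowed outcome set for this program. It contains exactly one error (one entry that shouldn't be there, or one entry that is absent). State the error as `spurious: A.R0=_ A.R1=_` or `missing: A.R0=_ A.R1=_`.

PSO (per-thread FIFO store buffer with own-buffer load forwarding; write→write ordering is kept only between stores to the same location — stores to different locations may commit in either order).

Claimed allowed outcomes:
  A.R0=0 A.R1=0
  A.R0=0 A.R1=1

missing: A.R0=1 A.R1=1

outcome vector order: (A.R0,A.R1)
PSO: 3 outcomes — {00; 01; 11}
PSO∖claimed = {11}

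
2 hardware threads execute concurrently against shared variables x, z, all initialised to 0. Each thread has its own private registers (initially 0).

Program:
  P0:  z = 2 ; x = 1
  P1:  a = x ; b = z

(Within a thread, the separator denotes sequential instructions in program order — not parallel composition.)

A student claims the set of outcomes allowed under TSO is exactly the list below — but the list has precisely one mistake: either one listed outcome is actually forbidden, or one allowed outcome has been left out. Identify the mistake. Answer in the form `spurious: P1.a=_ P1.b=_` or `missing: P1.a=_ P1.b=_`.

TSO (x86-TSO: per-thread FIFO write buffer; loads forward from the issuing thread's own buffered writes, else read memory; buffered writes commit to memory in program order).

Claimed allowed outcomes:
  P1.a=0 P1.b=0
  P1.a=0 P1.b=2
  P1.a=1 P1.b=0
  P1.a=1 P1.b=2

outcome vector order: (P1.a,P1.b)
TSO (3): <0 0>; <0 2>; <1 2>
claimed∖TSO = {<1 0>}

spurious: P1.a=1 P1.b=0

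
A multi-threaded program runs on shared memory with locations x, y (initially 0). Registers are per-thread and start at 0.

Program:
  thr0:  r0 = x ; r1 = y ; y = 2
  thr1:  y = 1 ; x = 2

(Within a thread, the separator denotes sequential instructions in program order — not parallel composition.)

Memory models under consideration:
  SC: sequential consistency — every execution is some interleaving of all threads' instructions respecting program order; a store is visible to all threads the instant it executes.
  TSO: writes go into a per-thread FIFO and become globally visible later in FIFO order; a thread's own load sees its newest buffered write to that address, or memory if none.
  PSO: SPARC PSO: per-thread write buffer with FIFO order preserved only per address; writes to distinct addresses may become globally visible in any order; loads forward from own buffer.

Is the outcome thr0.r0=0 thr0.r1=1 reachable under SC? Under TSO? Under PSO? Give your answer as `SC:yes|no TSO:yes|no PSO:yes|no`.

outcome vector order: (thr0.r0,thr0.r1)
[SC] allowed = {(0,0) (0,1) (2,1)}
[TSO] allowed = {(0,0) (0,1) (2,1)}
[PSO] allowed = {(0,0) (0,1) (2,0) (2,1)}
target (0,1) ∈ {SC,TSO,PSO}

SC:yes TSO:yes PSO:yes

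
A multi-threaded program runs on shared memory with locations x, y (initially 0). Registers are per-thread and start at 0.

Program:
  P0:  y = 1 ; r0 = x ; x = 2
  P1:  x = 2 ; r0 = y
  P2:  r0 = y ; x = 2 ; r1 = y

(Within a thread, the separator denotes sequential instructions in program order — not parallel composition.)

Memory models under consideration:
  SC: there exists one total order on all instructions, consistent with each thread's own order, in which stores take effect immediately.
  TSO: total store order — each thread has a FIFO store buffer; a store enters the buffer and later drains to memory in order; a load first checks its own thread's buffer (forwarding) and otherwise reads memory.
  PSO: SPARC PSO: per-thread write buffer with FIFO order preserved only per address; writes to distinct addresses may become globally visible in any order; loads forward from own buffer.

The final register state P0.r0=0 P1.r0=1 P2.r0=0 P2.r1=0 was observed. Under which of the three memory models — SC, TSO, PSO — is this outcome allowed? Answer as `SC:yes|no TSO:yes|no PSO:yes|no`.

outcome vector order: (P0.r0,P1.r0,P2.r0,P2.r1)
SC: 8 outcomes — {(0,1,0,1) (0,1,1,1) (2,0,0,0) (2,0,0,1) (2,0,1,1) (2,1,0,0) (2,1,0,1) (2,1,1,1)}
TSO: 12 outcomes — {(0,0,0,0) (0,0,0,1) (0,0,1,1) (0,1,0,0) (0,1,0,1) (0,1,1,1) (2,0,0,0) (2,0,0,1) (2,0,1,1) (2,1,0,0) (2,1,0,1) (2,1,1,1)}
PSO: 12 outcomes — {(0,0,0,0) (0,0,0,1) (0,0,1,1) (0,1,0,0) (0,1,0,1) (0,1,1,1) (2,0,0,0) (2,0,0,1) (2,0,1,1) (2,1,0,0) (2,1,0,1) (2,1,1,1)}
target (0,1,0,0) ∈ {TSO,PSO}

SC:no TSO:yes PSO:yes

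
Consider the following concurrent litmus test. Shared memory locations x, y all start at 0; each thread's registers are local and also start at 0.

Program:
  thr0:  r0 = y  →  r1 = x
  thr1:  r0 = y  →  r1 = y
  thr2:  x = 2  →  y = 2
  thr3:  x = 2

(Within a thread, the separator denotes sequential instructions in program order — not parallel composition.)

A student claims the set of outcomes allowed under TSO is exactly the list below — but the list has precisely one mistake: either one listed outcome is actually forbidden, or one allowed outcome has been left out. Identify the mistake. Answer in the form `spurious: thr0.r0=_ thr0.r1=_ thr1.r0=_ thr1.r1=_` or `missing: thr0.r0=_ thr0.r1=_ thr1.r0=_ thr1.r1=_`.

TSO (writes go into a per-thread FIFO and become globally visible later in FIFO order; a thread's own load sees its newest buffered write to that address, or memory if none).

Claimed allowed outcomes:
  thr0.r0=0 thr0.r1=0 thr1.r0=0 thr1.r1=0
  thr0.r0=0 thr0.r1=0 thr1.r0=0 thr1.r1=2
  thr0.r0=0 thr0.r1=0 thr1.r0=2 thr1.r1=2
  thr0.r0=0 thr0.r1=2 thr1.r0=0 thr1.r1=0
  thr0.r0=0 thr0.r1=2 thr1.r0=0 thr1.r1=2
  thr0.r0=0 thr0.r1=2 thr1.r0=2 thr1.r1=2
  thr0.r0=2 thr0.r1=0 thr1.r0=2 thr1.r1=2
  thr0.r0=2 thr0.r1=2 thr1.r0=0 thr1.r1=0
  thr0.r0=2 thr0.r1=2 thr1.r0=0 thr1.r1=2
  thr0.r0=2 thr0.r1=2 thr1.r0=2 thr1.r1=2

spurious: thr0.r0=2 thr0.r1=0 thr1.r0=2 thr1.r1=2

outcome vector order: (thr0.r0,thr0.r1,thr1.r0,thr1.r1)
[TSO] allowed = {0000; 0002; 0022; 0200; 0202; 0222; 2200; 2202; 2222}
claimed∖TSO = {2022}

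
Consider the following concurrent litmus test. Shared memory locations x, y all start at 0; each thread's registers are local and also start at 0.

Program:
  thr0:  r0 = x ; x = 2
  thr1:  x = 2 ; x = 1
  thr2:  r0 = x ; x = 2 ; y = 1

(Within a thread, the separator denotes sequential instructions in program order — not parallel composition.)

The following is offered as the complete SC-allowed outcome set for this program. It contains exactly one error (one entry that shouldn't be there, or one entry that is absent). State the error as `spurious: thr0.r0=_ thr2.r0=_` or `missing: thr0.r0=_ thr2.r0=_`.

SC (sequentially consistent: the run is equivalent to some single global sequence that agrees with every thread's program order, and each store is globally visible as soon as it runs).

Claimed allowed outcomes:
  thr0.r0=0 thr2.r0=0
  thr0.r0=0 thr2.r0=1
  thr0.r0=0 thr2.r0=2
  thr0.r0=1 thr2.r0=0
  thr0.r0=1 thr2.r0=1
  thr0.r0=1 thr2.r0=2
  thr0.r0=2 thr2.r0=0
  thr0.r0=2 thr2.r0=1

outcome vector order: (thr0.r0,thr2.r0)
SC: 9 outcomes — {0/0 0/1 0/2 1/0 1/1 1/2 2/0 2/1 2/2}
SC∖claimed = {2/2}

missing: thr0.r0=2 thr2.r0=2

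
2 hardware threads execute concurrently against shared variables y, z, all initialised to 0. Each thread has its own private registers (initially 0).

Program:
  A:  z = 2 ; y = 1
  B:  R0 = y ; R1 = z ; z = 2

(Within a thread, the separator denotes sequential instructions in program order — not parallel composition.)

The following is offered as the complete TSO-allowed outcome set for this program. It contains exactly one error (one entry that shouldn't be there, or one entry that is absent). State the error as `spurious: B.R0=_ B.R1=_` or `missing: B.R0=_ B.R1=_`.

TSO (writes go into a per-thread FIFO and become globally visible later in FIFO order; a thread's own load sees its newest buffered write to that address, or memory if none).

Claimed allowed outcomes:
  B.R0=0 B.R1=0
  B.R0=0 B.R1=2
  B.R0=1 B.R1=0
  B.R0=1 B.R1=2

outcome vector order: (B.R0,B.R1)
under TSO → (0,0) (0,2) (1,2)
claimed∖TSO = {(1,0)}

spurious: B.R0=1 B.R1=0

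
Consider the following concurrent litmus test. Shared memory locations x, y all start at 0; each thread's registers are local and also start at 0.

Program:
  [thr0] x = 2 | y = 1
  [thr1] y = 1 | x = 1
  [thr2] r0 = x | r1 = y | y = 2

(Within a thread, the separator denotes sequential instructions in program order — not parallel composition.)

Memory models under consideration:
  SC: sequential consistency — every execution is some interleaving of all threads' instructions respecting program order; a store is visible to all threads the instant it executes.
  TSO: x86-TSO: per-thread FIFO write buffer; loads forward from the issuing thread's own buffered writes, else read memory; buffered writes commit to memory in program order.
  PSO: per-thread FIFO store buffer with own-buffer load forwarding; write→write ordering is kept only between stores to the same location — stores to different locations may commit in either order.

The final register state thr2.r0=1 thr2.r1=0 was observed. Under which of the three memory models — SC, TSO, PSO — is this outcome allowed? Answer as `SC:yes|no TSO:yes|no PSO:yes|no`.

outcome vector order: (thr2.r0,thr2.r1)
SC: 5 outcomes — {(0,0), (0,1), (1,1), (2,0), (2,1)}
TSO: 5 outcomes — {(0,0), (0,1), (1,1), (2,0), (2,1)}
PSO: 6 outcomes — {(0,0), (0,1), (1,0), (1,1), (2,0), (2,1)}
target (1,0) ∈ {PSO}

SC:no TSO:no PSO:yes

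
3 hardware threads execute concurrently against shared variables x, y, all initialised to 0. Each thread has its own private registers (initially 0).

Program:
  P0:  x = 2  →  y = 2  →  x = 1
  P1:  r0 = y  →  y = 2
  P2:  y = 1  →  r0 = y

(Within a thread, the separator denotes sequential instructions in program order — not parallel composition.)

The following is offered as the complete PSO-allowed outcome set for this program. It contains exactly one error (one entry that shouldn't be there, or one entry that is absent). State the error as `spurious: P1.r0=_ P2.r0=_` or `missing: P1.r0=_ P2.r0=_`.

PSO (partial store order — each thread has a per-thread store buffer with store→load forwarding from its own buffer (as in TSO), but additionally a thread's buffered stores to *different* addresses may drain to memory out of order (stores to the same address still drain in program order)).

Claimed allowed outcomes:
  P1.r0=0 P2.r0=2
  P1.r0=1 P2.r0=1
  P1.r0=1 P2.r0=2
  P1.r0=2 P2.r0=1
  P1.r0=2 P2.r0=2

missing: P1.r0=0 P2.r0=1

outcome vector order: (P1.r0,P2.r0)
[PSO] allowed = {(0,1); (0,2); (1,1); (1,2); (2,1); (2,2)}
PSO∖claimed = {(0,1)}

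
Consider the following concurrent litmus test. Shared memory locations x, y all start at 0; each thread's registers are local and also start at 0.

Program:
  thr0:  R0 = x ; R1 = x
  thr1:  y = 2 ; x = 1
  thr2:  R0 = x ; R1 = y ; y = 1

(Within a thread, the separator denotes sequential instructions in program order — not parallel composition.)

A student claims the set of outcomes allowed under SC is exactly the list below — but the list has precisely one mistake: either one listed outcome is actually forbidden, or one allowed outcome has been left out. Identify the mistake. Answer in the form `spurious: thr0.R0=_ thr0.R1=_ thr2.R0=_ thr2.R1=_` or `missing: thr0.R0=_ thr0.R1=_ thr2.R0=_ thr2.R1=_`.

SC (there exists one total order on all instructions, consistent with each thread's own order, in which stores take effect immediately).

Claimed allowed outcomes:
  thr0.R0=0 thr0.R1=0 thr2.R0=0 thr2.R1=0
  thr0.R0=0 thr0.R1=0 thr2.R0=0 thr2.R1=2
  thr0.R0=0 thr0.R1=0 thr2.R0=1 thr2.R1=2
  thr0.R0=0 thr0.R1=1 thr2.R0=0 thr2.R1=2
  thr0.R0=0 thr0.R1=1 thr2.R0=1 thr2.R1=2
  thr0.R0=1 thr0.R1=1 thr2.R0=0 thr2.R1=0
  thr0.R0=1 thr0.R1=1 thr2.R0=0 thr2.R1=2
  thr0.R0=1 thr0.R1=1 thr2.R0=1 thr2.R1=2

outcome vector order: (thr0.R0,thr0.R1,thr2.R0,thr2.R1)
[SC] allowed = {<0 0 0 0> <0 0 0 2> <0 0 1 2> <0 1 0 0> <0 1 0 2> <0 1 1 2> <1 1 0 0> <1 1 0 2> <1 1 1 2>}
SC∖claimed = {<0 1 0 0>}

missing: thr0.R0=0 thr0.R1=1 thr2.R0=0 thr2.R1=0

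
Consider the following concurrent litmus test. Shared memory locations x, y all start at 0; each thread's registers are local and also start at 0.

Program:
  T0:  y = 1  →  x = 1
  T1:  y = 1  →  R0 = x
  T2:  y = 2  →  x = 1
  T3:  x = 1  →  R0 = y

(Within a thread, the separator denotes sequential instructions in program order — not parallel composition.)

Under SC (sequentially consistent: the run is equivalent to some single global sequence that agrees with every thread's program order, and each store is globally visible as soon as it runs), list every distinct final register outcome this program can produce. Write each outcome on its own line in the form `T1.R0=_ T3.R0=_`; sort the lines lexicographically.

outcome vector order: (T1.R0,T3.R0)
|SC outcomes| = 5

T1.R0=0 T3.R0=1
T1.R0=0 T3.R0=2
T1.R0=1 T3.R0=0
T1.R0=1 T3.R0=1
T1.R0=1 T3.R0=2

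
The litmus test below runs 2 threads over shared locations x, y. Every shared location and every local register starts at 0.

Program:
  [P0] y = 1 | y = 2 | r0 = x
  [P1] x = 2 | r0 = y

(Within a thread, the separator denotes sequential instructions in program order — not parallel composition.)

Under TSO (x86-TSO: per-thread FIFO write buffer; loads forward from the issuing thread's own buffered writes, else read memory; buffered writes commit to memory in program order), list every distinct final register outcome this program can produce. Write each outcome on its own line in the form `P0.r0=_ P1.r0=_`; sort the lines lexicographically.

outcome vector order: (P0.r0,P1.r0)
|TSO outcomes| = 6

P0.r0=0 P1.r0=0
P0.r0=0 P1.r0=1
P0.r0=0 P1.r0=2
P0.r0=2 P1.r0=0
P0.r0=2 P1.r0=1
P0.r0=2 P1.r0=2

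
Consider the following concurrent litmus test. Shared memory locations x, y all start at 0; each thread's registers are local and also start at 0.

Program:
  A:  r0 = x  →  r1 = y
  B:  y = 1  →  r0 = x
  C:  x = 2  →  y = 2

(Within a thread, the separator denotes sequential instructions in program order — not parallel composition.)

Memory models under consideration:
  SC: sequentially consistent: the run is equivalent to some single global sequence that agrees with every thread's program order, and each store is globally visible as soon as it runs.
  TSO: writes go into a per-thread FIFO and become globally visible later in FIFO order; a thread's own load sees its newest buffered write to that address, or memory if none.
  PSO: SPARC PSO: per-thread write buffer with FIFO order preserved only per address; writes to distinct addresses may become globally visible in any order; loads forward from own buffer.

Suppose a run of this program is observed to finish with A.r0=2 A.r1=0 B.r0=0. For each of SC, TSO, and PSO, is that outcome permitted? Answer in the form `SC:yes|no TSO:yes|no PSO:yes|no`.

SC:no TSO:yes PSO:yes

outcome vector order: (A.r0,A.r1,B.r0)
SC: 11 outcomes — {(0,0,0) (0,0,2) (0,1,0) (0,1,2) (0,2,0) (0,2,2) (2,0,2) (2,1,0) (2,1,2) (2,2,0) (2,2,2)}
TSO: 12 outcomes — {(0,0,0) (0,0,2) (0,1,0) (0,1,2) (0,2,0) (0,2,2) (2,0,0) (2,0,2) (2,1,0) (2,1,2) (2,2,0) (2,2,2)}
PSO: 12 outcomes — {(0,0,0) (0,0,2) (0,1,0) (0,1,2) (0,2,0) (0,2,2) (2,0,0) (2,0,2) (2,1,0) (2,1,2) (2,2,0) (2,2,2)}
target (2,0,0) ∈ {TSO,PSO}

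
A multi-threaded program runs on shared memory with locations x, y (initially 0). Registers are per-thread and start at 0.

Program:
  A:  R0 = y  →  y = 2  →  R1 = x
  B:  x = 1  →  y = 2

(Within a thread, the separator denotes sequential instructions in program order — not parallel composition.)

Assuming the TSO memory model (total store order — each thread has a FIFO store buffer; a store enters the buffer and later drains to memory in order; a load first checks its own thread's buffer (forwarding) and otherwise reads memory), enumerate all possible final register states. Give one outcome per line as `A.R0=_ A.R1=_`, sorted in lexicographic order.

A.R0=0 A.R1=0
A.R0=0 A.R1=1
A.R0=2 A.R1=1

outcome vector order: (A.R0,A.R1)
|TSO outcomes| = 3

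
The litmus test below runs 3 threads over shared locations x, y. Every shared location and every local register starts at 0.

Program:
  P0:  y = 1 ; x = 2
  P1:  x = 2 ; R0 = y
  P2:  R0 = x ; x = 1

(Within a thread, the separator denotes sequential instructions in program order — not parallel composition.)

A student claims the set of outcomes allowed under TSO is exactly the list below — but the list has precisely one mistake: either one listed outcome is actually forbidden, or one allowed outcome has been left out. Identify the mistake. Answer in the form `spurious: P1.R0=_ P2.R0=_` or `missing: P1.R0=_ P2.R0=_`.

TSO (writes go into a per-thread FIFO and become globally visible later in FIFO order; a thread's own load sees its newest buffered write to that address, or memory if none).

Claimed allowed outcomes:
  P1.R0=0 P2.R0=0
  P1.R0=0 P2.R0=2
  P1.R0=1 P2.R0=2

outcome vector order: (P1.R0,P2.R0)
TSO (4): 0/0, 0/2, 1/0, 1/2
TSO∖claimed = {1/0}

missing: P1.R0=1 P2.R0=0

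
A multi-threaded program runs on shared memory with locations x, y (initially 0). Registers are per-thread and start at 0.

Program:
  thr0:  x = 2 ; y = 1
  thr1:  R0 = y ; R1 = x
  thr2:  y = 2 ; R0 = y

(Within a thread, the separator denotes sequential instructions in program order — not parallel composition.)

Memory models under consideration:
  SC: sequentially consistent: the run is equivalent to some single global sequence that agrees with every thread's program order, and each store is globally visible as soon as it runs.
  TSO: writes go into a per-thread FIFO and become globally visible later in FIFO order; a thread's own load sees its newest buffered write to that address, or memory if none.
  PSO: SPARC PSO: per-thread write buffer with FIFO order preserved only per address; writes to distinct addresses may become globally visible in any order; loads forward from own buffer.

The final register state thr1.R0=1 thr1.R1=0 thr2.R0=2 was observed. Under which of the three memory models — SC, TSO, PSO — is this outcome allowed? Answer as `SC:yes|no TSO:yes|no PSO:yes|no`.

outcome vector order: (thr1.R0,thr1.R1,thr2.R0)
under SC → <0 0 1> <0 0 2> <0 2 1> <0 2 2> <1 2 1> <1 2 2> <2 0 1> <2 0 2> <2 2 1> <2 2 2>
under TSO → <0 0 1> <0 0 2> <0 2 1> <0 2 2> <1 2 1> <1 2 2> <2 0 1> <2 0 2> <2 2 1> <2 2 2>
under PSO → <0 0 1> <0 0 2> <0 2 1> <0 2 2> <1 0 1> <1 0 2> <1 2 1> <1 2 2> <2 0 1> <2 0 2> <2 2 1> <2 2 2>
target <1 0 2> ∈ {PSO}

SC:no TSO:no PSO:yes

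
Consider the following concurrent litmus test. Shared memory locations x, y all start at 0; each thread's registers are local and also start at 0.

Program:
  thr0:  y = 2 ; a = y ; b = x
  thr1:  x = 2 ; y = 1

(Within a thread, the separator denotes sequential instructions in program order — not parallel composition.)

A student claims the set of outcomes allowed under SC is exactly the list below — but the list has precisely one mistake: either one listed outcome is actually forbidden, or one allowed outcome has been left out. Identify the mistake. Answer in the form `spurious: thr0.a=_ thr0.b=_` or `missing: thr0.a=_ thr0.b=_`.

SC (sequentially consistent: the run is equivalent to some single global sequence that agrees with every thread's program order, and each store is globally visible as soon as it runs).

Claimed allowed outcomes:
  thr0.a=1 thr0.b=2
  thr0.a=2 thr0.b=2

missing: thr0.a=2 thr0.b=0

outcome vector order: (thr0.a,thr0.b)
SC: 3 outcomes — {1/2; 2/0; 2/2}
SC∖claimed = {2/0}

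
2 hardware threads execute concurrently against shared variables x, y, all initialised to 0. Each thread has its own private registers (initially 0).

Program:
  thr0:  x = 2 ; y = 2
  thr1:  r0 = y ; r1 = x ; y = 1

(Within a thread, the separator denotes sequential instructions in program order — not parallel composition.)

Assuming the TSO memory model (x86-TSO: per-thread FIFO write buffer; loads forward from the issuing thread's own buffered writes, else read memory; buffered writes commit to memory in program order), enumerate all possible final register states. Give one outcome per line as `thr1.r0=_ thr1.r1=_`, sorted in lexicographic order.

thr1.r0=0 thr1.r1=0
thr1.r0=0 thr1.r1=2
thr1.r0=2 thr1.r1=2

outcome vector order: (thr1.r0,thr1.r1)
|TSO outcomes| = 3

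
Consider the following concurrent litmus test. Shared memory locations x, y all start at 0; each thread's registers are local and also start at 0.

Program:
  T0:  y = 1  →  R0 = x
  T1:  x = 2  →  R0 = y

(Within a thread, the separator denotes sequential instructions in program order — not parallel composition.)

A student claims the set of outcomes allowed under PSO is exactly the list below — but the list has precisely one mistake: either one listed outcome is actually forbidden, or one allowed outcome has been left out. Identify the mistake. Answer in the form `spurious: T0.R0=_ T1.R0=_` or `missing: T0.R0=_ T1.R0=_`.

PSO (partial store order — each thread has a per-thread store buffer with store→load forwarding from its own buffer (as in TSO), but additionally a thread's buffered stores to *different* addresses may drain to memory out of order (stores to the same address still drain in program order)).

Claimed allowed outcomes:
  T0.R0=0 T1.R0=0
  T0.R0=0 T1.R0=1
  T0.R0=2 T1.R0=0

outcome vector order: (T0.R0,T1.R0)
[PSO] allowed = {00; 01; 20; 21}
PSO∖claimed = {21}

missing: T0.R0=2 T1.R0=1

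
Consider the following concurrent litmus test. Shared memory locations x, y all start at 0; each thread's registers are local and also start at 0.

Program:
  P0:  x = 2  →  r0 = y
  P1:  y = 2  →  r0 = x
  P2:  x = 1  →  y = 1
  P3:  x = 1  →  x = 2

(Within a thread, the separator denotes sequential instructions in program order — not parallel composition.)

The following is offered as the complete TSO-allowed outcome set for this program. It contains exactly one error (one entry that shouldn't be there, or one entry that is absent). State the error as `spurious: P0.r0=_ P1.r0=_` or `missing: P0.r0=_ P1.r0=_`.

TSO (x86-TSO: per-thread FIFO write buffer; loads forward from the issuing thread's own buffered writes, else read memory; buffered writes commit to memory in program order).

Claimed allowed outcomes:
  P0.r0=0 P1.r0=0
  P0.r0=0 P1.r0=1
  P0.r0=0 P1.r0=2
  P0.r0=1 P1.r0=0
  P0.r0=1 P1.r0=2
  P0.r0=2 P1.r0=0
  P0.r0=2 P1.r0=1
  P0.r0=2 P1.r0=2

outcome vector order: (P0.r0,P1.r0)
TSO (9): (0,0), (0,1), (0,2), (1,0), (1,1), (1,2), (2,0), (2,1), (2,2)
TSO∖claimed = {(1,1)}

missing: P0.r0=1 P1.r0=1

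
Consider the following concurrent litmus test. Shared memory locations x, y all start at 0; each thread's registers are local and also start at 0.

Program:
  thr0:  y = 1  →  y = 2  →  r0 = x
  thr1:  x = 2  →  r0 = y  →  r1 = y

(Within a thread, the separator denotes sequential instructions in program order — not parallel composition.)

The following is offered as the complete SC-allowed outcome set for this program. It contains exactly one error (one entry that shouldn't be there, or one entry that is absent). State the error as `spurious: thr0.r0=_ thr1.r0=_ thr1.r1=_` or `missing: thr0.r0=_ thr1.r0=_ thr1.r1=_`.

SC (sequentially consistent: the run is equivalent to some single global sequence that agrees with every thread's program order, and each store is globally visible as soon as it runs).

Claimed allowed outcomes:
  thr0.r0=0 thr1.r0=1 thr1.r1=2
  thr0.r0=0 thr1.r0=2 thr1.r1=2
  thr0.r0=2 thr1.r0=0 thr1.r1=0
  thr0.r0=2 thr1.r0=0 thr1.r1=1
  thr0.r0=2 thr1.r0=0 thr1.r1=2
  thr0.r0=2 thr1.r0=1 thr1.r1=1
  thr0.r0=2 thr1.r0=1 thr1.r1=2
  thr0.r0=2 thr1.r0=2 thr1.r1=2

outcome vector order: (thr0.r0,thr1.r0,thr1.r1)
[SC] allowed = {0/2/2 2/0/0 2/0/1 2/0/2 2/1/1 2/1/2 2/2/2}
claimed∖SC = {0/1/2}

spurious: thr0.r0=0 thr1.r0=1 thr1.r1=2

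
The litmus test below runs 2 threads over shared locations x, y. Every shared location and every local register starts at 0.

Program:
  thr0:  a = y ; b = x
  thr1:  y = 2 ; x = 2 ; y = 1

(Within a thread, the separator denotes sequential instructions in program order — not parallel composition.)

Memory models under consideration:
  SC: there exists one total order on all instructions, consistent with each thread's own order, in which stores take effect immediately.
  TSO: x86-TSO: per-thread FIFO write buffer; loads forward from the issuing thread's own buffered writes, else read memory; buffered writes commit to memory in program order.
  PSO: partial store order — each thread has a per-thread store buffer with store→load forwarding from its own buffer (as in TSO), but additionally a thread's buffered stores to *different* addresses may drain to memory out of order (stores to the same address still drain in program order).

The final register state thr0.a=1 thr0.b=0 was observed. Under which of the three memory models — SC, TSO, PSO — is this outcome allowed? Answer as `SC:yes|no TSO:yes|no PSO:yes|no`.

outcome vector order: (thr0.a,thr0.b)
SC (5): <0 0>, <0 2>, <1 2>, <2 0>, <2 2>
TSO (5): <0 0>, <0 2>, <1 2>, <2 0>, <2 2>
PSO (6): <0 0>, <0 2>, <1 0>, <1 2>, <2 0>, <2 2>
target <1 0> ∈ {PSO}

SC:no TSO:no PSO:yes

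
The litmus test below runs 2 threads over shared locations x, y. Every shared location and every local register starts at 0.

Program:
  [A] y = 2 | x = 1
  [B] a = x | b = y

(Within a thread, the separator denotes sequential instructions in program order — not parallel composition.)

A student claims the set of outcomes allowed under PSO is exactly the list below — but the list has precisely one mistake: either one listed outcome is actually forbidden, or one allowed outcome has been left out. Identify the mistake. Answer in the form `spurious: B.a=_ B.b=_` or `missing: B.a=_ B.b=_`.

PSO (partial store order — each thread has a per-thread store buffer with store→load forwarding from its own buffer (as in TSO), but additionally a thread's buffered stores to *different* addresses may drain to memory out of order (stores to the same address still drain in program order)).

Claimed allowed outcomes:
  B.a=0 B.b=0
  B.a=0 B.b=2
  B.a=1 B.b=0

outcome vector order: (B.a,B.b)
PSO: 4 outcomes — {<0 0>, <0 2>, <1 0>, <1 2>}
PSO∖claimed = {<1 2>}

missing: B.a=1 B.b=2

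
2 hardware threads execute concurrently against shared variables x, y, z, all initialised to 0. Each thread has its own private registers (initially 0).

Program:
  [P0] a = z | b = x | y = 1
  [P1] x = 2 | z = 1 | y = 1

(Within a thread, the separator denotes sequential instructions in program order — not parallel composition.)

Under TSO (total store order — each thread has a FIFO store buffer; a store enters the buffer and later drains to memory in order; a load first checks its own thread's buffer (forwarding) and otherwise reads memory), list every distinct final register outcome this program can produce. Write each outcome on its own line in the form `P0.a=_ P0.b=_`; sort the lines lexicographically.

outcome vector order: (P0.a,P0.b)
|TSO outcomes| = 3

P0.a=0 P0.b=0
P0.a=0 P0.b=2
P0.a=1 P0.b=2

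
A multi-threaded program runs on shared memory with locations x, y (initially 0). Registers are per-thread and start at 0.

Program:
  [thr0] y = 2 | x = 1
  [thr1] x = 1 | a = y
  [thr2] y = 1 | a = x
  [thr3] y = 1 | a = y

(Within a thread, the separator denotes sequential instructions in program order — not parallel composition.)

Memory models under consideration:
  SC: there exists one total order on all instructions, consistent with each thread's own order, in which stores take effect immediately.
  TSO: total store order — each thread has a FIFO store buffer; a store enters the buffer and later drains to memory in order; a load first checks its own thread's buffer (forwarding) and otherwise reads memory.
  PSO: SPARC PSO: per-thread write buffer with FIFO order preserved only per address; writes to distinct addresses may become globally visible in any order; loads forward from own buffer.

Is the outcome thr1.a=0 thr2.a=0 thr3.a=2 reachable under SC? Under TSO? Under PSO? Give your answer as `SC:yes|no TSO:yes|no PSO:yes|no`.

SC:no TSO:yes PSO:yes

outcome vector order: (thr1.a,thr2.a,thr3.a)
SC (10): 011, 012, 101, 102, 111, 112, 201, 202, 211, 212
TSO (12): 001, 002, 011, 012, 101, 102, 111, 112, 201, 202, 211, 212
PSO (12): 001, 002, 011, 012, 101, 102, 111, 112, 201, 202, 211, 212
target 002 ∈ {TSO,PSO}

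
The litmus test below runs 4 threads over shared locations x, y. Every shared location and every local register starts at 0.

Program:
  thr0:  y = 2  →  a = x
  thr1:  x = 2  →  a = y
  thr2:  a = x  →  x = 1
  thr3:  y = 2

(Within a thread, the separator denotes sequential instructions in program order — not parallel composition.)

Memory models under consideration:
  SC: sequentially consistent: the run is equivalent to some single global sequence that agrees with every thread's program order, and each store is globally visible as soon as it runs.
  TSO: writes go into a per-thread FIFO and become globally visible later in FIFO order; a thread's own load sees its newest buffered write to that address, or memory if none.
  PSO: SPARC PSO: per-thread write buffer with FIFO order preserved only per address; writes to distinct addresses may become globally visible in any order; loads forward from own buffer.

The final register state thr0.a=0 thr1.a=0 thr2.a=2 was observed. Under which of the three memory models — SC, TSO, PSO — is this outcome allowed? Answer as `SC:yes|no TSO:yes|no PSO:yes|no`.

outcome vector order: (thr0.a,thr1.a,thr2.a)
under SC → <0 2 0>; <0 2 2>; <1 0 0>; <1 0 2>; <1 2 0>; <1 2 2>; <2 0 0>; <2 0 2>; <2 2 0>; <2 2 2>
under TSO → <0 0 0>; <0 0 2>; <0 2 0>; <0 2 2>; <1 0 0>; <1 0 2>; <1 2 0>; <1 2 2>; <2 0 0>; <2 0 2>; <2 2 0>; <2 2 2>
under PSO → <0 0 0>; <0 0 2>; <0 2 0>; <0 2 2>; <1 0 0>; <1 0 2>; <1 2 0>; <1 2 2>; <2 0 0>; <2 0 2>; <2 2 0>; <2 2 2>
target <0 0 2> ∈ {TSO,PSO}

SC:no TSO:yes PSO:yes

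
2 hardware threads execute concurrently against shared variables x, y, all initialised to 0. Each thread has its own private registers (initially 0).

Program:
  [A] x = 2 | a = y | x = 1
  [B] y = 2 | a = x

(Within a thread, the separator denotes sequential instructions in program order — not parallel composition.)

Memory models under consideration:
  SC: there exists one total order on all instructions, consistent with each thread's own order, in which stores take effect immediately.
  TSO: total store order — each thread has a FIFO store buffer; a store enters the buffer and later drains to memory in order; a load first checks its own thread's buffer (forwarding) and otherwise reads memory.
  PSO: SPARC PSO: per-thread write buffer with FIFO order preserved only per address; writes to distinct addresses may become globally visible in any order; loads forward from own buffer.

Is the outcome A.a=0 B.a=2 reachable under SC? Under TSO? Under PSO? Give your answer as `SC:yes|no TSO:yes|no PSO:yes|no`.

SC:yes TSO:yes PSO:yes

outcome vector order: (A.a,B.a)
SC: 5 outcomes — {(0,1) (0,2) (2,0) (2,1) (2,2)}
TSO: 6 outcomes — {(0,0) (0,1) (0,2) (2,0) (2,1) (2,2)}
PSO: 6 outcomes — {(0,0) (0,1) (0,2) (2,0) (2,1) (2,2)}
target (0,2) ∈ {SC,TSO,PSO}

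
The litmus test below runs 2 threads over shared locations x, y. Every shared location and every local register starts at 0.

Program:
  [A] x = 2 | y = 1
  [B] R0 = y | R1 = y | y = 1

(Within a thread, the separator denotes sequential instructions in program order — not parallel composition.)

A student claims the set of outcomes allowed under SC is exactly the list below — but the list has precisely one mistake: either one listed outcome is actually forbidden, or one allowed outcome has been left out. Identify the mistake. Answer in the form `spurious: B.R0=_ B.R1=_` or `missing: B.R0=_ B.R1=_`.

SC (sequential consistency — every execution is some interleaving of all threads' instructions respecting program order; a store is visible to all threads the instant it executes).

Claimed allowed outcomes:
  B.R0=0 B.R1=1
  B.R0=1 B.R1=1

missing: B.R0=0 B.R1=0

outcome vector order: (B.R0,B.R1)
[SC] allowed = {00 01 11}
SC∖claimed = {00}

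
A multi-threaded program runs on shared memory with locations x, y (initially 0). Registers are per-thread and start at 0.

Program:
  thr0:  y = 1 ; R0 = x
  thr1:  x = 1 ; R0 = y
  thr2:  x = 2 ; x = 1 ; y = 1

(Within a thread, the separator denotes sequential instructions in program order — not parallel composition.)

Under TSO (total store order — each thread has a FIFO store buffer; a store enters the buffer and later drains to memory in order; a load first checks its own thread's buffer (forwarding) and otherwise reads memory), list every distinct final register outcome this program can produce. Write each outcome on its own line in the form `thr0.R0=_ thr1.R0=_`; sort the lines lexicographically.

outcome vector order: (thr0.R0,thr1.R0)
|TSO outcomes| = 6

thr0.R0=0 thr1.R0=0
thr0.R0=0 thr1.R0=1
thr0.R0=1 thr1.R0=0
thr0.R0=1 thr1.R0=1
thr0.R0=2 thr1.R0=0
thr0.R0=2 thr1.R0=1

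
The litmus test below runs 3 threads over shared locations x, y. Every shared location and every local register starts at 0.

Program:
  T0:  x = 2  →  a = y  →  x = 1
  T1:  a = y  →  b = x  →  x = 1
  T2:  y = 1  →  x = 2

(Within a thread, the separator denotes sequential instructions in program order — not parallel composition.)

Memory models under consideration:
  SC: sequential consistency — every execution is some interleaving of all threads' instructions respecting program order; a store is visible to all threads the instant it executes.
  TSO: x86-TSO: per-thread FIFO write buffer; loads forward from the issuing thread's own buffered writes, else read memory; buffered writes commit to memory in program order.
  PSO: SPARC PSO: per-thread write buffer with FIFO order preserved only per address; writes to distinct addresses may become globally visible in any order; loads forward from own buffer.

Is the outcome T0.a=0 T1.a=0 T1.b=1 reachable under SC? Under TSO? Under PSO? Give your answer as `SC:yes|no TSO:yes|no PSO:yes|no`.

SC:yes TSO:yes PSO:yes

outcome vector order: (T0.a,T1.a,T1.b)
SC (11): 000 001 002 011 012 100 101 102 110 111 112
TSO (12): 000 001 002 010 011 012 100 101 102 110 111 112
PSO (12): 000 001 002 010 011 012 100 101 102 110 111 112
target 001 ∈ {SC,TSO,PSO}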